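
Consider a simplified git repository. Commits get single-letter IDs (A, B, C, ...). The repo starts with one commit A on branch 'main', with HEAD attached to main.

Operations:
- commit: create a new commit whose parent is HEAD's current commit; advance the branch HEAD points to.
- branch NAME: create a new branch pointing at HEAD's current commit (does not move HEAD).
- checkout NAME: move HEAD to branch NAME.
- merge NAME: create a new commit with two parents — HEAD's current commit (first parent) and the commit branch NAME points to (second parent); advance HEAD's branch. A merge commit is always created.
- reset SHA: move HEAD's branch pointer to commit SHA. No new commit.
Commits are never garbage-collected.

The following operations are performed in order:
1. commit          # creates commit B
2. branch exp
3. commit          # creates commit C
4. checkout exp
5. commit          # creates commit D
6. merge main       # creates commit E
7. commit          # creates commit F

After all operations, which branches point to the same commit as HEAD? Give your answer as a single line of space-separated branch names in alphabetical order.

Answer: exp

Derivation:
After op 1 (commit): HEAD=main@B [main=B]
After op 2 (branch): HEAD=main@B [exp=B main=B]
After op 3 (commit): HEAD=main@C [exp=B main=C]
After op 4 (checkout): HEAD=exp@B [exp=B main=C]
After op 5 (commit): HEAD=exp@D [exp=D main=C]
After op 6 (merge): HEAD=exp@E [exp=E main=C]
After op 7 (commit): HEAD=exp@F [exp=F main=C]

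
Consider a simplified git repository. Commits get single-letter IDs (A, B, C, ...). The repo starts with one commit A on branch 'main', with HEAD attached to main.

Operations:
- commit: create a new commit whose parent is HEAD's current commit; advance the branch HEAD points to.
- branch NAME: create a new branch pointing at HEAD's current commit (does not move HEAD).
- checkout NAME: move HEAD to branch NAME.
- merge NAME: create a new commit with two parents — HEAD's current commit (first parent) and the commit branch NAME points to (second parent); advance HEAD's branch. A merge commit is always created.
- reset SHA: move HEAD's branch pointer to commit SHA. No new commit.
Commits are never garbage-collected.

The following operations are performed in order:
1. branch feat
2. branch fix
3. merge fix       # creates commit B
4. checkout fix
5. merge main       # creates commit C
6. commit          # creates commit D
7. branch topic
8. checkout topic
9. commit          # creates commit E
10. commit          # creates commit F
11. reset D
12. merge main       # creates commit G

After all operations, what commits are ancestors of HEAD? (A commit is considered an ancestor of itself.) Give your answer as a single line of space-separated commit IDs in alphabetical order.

After op 1 (branch): HEAD=main@A [feat=A main=A]
After op 2 (branch): HEAD=main@A [feat=A fix=A main=A]
After op 3 (merge): HEAD=main@B [feat=A fix=A main=B]
After op 4 (checkout): HEAD=fix@A [feat=A fix=A main=B]
After op 5 (merge): HEAD=fix@C [feat=A fix=C main=B]
After op 6 (commit): HEAD=fix@D [feat=A fix=D main=B]
After op 7 (branch): HEAD=fix@D [feat=A fix=D main=B topic=D]
After op 8 (checkout): HEAD=topic@D [feat=A fix=D main=B topic=D]
After op 9 (commit): HEAD=topic@E [feat=A fix=D main=B topic=E]
After op 10 (commit): HEAD=topic@F [feat=A fix=D main=B topic=F]
After op 11 (reset): HEAD=topic@D [feat=A fix=D main=B topic=D]
After op 12 (merge): HEAD=topic@G [feat=A fix=D main=B topic=G]

Answer: A B C D G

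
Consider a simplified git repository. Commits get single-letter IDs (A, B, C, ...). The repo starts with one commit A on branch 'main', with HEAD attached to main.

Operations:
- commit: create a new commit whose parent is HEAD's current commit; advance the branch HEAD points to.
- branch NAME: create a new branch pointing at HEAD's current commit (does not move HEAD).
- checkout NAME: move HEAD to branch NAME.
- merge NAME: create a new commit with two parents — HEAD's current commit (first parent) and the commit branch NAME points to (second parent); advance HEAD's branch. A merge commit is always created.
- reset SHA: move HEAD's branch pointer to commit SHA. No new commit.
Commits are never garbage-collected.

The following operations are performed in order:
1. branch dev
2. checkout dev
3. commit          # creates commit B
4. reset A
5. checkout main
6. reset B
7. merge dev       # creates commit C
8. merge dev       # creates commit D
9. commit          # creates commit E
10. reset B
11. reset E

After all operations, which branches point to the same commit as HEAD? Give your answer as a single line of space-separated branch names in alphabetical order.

Answer: main

Derivation:
After op 1 (branch): HEAD=main@A [dev=A main=A]
After op 2 (checkout): HEAD=dev@A [dev=A main=A]
After op 3 (commit): HEAD=dev@B [dev=B main=A]
After op 4 (reset): HEAD=dev@A [dev=A main=A]
After op 5 (checkout): HEAD=main@A [dev=A main=A]
After op 6 (reset): HEAD=main@B [dev=A main=B]
After op 7 (merge): HEAD=main@C [dev=A main=C]
After op 8 (merge): HEAD=main@D [dev=A main=D]
After op 9 (commit): HEAD=main@E [dev=A main=E]
After op 10 (reset): HEAD=main@B [dev=A main=B]
After op 11 (reset): HEAD=main@E [dev=A main=E]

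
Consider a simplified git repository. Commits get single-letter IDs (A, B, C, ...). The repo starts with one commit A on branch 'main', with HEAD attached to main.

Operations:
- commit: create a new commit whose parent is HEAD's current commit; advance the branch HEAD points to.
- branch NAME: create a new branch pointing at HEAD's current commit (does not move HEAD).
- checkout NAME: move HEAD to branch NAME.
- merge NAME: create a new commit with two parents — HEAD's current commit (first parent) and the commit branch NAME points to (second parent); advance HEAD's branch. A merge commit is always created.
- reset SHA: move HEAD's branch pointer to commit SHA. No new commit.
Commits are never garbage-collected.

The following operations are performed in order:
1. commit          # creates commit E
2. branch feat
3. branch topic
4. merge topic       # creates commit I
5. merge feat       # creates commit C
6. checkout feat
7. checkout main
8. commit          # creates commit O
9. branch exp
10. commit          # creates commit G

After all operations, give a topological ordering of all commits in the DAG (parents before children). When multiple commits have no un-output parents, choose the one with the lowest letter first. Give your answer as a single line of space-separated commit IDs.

Answer: A E I C O G

Derivation:
After op 1 (commit): HEAD=main@E [main=E]
After op 2 (branch): HEAD=main@E [feat=E main=E]
After op 3 (branch): HEAD=main@E [feat=E main=E topic=E]
After op 4 (merge): HEAD=main@I [feat=E main=I topic=E]
After op 5 (merge): HEAD=main@C [feat=E main=C topic=E]
After op 6 (checkout): HEAD=feat@E [feat=E main=C topic=E]
After op 7 (checkout): HEAD=main@C [feat=E main=C topic=E]
After op 8 (commit): HEAD=main@O [feat=E main=O topic=E]
After op 9 (branch): HEAD=main@O [exp=O feat=E main=O topic=E]
After op 10 (commit): HEAD=main@G [exp=O feat=E main=G topic=E]
commit A: parents=[]
commit C: parents=['I', 'E']
commit E: parents=['A']
commit G: parents=['O']
commit I: parents=['E', 'E']
commit O: parents=['C']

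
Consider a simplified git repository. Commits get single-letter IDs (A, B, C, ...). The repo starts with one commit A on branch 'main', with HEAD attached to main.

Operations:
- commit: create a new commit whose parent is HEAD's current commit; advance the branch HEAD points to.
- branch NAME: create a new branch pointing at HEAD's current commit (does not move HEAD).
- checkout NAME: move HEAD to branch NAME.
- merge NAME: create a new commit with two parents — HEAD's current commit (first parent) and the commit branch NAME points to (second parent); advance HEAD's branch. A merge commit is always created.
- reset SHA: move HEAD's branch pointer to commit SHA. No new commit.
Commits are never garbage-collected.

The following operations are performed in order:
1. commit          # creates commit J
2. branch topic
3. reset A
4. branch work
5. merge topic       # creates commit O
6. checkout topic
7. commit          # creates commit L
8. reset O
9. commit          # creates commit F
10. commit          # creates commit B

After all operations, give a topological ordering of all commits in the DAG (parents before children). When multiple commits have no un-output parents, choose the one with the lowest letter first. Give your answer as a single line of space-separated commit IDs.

Answer: A J L O F B

Derivation:
After op 1 (commit): HEAD=main@J [main=J]
After op 2 (branch): HEAD=main@J [main=J topic=J]
After op 3 (reset): HEAD=main@A [main=A topic=J]
After op 4 (branch): HEAD=main@A [main=A topic=J work=A]
After op 5 (merge): HEAD=main@O [main=O topic=J work=A]
After op 6 (checkout): HEAD=topic@J [main=O topic=J work=A]
After op 7 (commit): HEAD=topic@L [main=O topic=L work=A]
After op 8 (reset): HEAD=topic@O [main=O topic=O work=A]
After op 9 (commit): HEAD=topic@F [main=O topic=F work=A]
After op 10 (commit): HEAD=topic@B [main=O topic=B work=A]
commit A: parents=[]
commit B: parents=['F']
commit F: parents=['O']
commit J: parents=['A']
commit L: parents=['J']
commit O: parents=['A', 'J']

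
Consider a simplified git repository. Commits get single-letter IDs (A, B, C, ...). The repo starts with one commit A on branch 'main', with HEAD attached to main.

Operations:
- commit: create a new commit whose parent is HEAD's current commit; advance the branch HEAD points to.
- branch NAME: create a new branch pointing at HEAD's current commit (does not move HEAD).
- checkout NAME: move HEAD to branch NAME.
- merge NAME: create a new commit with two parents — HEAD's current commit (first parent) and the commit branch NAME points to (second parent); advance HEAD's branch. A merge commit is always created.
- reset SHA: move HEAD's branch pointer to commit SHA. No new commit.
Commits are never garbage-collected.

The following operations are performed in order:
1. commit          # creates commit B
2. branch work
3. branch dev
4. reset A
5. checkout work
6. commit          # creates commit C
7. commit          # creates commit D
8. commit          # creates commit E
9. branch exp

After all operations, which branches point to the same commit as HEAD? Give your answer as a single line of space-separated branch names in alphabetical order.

Answer: exp work

Derivation:
After op 1 (commit): HEAD=main@B [main=B]
After op 2 (branch): HEAD=main@B [main=B work=B]
After op 3 (branch): HEAD=main@B [dev=B main=B work=B]
After op 4 (reset): HEAD=main@A [dev=B main=A work=B]
After op 5 (checkout): HEAD=work@B [dev=B main=A work=B]
After op 6 (commit): HEAD=work@C [dev=B main=A work=C]
After op 7 (commit): HEAD=work@D [dev=B main=A work=D]
After op 8 (commit): HEAD=work@E [dev=B main=A work=E]
After op 9 (branch): HEAD=work@E [dev=B exp=E main=A work=E]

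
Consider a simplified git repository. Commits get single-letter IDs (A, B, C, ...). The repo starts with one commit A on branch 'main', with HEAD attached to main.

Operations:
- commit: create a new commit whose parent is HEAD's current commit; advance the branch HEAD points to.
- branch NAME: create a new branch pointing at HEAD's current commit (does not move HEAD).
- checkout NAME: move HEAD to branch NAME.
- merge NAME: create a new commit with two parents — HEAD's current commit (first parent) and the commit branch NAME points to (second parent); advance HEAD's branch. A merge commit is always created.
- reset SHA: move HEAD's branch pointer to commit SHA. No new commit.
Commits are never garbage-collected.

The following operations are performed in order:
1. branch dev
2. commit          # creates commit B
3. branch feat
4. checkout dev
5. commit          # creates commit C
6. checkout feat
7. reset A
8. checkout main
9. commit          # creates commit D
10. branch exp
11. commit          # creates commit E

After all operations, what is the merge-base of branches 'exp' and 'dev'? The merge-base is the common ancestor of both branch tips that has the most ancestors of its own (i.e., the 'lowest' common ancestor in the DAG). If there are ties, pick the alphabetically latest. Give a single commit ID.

After op 1 (branch): HEAD=main@A [dev=A main=A]
After op 2 (commit): HEAD=main@B [dev=A main=B]
After op 3 (branch): HEAD=main@B [dev=A feat=B main=B]
After op 4 (checkout): HEAD=dev@A [dev=A feat=B main=B]
After op 5 (commit): HEAD=dev@C [dev=C feat=B main=B]
After op 6 (checkout): HEAD=feat@B [dev=C feat=B main=B]
After op 7 (reset): HEAD=feat@A [dev=C feat=A main=B]
After op 8 (checkout): HEAD=main@B [dev=C feat=A main=B]
After op 9 (commit): HEAD=main@D [dev=C feat=A main=D]
After op 10 (branch): HEAD=main@D [dev=C exp=D feat=A main=D]
After op 11 (commit): HEAD=main@E [dev=C exp=D feat=A main=E]
ancestors(exp=D): ['A', 'B', 'D']
ancestors(dev=C): ['A', 'C']
common: ['A']

Answer: A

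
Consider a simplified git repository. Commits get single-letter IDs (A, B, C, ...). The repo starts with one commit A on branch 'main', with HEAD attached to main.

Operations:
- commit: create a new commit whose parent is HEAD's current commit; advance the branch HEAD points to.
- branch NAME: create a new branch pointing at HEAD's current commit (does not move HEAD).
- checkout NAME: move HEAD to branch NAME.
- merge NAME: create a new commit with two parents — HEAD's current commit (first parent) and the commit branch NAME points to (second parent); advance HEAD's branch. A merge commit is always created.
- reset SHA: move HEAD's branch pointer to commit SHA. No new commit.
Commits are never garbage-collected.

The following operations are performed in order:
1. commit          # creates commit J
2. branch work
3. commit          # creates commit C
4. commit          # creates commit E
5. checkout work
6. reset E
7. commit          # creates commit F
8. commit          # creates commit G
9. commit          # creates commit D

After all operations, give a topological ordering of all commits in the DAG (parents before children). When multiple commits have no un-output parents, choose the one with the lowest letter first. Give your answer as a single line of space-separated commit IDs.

After op 1 (commit): HEAD=main@J [main=J]
After op 2 (branch): HEAD=main@J [main=J work=J]
After op 3 (commit): HEAD=main@C [main=C work=J]
After op 4 (commit): HEAD=main@E [main=E work=J]
After op 5 (checkout): HEAD=work@J [main=E work=J]
After op 6 (reset): HEAD=work@E [main=E work=E]
After op 7 (commit): HEAD=work@F [main=E work=F]
After op 8 (commit): HEAD=work@G [main=E work=G]
After op 9 (commit): HEAD=work@D [main=E work=D]
commit A: parents=[]
commit C: parents=['J']
commit D: parents=['G']
commit E: parents=['C']
commit F: parents=['E']
commit G: parents=['F']
commit J: parents=['A']

Answer: A J C E F G D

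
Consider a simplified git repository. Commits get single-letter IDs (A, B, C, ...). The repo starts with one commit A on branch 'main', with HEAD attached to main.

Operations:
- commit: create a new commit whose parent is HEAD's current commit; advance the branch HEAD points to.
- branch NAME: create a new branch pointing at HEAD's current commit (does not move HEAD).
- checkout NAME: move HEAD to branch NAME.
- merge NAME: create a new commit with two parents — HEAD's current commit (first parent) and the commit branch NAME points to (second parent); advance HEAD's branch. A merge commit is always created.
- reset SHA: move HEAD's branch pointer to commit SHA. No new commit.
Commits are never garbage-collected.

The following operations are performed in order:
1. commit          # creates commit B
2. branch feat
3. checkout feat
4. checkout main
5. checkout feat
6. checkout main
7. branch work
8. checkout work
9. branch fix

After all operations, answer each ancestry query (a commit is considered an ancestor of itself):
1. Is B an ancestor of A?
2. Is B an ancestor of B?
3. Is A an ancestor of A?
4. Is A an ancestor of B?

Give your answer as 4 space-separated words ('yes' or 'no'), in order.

Answer: no yes yes yes

Derivation:
After op 1 (commit): HEAD=main@B [main=B]
After op 2 (branch): HEAD=main@B [feat=B main=B]
After op 3 (checkout): HEAD=feat@B [feat=B main=B]
After op 4 (checkout): HEAD=main@B [feat=B main=B]
After op 5 (checkout): HEAD=feat@B [feat=B main=B]
After op 6 (checkout): HEAD=main@B [feat=B main=B]
After op 7 (branch): HEAD=main@B [feat=B main=B work=B]
After op 8 (checkout): HEAD=work@B [feat=B main=B work=B]
After op 9 (branch): HEAD=work@B [feat=B fix=B main=B work=B]
ancestors(A) = {A}; B in? no
ancestors(B) = {A,B}; B in? yes
ancestors(A) = {A}; A in? yes
ancestors(B) = {A,B}; A in? yes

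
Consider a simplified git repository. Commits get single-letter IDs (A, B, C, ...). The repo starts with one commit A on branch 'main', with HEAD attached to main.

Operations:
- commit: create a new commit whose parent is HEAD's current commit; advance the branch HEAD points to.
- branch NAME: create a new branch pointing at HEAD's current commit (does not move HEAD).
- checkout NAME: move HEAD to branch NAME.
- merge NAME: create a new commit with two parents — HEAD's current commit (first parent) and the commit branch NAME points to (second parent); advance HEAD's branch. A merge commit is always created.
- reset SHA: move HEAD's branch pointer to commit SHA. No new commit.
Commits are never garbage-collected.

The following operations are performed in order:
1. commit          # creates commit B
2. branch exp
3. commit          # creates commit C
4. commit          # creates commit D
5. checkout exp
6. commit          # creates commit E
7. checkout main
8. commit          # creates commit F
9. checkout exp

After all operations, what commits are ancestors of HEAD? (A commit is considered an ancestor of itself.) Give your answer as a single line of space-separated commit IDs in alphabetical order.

Answer: A B E

Derivation:
After op 1 (commit): HEAD=main@B [main=B]
After op 2 (branch): HEAD=main@B [exp=B main=B]
After op 3 (commit): HEAD=main@C [exp=B main=C]
After op 4 (commit): HEAD=main@D [exp=B main=D]
After op 5 (checkout): HEAD=exp@B [exp=B main=D]
After op 6 (commit): HEAD=exp@E [exp=E main=D]
After op 7 (checkout): HEAD=main@D [exp=E main=D]
After op 8 (commit): HEAD=main@F [exp=E main=F]
After op 9 (checkout): HEAD=exp@E [exp=E main=F]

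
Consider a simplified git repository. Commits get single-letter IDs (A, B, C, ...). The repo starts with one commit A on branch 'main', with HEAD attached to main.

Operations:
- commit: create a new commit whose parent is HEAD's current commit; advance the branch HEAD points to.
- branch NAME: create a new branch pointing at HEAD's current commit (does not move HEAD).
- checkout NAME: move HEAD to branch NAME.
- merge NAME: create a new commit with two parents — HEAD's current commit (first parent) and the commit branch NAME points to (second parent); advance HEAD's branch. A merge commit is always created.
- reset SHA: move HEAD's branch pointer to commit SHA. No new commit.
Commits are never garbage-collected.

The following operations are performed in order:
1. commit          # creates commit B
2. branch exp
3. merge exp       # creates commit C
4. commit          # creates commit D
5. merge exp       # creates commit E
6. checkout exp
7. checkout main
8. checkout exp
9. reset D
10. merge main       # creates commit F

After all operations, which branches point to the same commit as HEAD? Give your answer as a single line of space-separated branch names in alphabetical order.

After op 1 (commit): HEAD=main@B [main=B]
After op 2 (branch): HEAD=main@B [exp=B main=B]
After op 3 (merge): HEAD=main@C [exp=B main=C]
After op 4 (commit): HEAD=main@D [exp=B main=D]
After op 5 (merge): HEAD=main@E [exp=B main=E]
After op 6 (checkout): HEAD=exp@B [exp=B main=E]
After op 7 (checkout): HEAD=main@E [exp=B main=E]
After op 8 (checkout): HEAD=exp@B [exp=B main=E]
After op 9 (reset): HEAD=exp@D [exp=D main=E]
After op 10 (merge): HEAD=exp@F [exp=F main=E]

Answer: exp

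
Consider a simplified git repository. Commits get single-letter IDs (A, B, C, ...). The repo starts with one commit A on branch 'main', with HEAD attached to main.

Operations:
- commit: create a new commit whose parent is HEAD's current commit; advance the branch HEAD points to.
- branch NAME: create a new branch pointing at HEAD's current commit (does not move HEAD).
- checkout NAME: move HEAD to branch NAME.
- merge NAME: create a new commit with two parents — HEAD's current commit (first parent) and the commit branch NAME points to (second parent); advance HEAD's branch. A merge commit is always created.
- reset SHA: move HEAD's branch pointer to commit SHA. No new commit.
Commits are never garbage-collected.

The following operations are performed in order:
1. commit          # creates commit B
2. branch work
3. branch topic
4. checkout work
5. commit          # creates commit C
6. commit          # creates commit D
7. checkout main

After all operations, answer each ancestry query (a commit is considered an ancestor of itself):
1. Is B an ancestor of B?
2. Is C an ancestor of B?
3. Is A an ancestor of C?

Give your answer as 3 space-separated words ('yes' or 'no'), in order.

After op 1 (commit): HEAD=main@B [main=B]
After op 2 (branch): HEAD=main@B [main=B work=B]
After op 3 (branch): HEAD=main@B [main=B topic=B work=B]
After op 4 (checkout): HEAD=work@B [main=B topic=B work=B]
After op 5 (commit): HEAD=work@C [main=B topic=B work=C]
After op 6 (commit): HEAD=work@D [main=B topic=B work=D]
After op 7 (checkout): HEAD=main@B [main=B topic=B work=D]
ancestors(B) = {A,B}; B in? yes
ancestors(B) = {A,B}; C in? no
ancestors(C) = {A,B,C}; A in? yes

Answer: yes no yes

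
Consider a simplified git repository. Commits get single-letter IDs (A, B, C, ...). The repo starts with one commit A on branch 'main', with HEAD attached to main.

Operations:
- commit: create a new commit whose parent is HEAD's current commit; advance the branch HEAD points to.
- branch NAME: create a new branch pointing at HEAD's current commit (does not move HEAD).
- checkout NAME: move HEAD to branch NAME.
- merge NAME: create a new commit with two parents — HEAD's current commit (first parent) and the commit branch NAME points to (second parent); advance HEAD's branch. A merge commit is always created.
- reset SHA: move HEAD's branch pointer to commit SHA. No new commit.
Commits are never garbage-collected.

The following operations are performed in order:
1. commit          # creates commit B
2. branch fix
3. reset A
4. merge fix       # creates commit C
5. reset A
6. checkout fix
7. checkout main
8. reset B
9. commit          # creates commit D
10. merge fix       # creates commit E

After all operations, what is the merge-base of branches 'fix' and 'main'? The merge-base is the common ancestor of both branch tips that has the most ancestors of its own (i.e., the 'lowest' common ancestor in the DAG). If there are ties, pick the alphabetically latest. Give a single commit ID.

After op 1 (commit): HEAD=main@B [main=B]
After op 2 (branch): HEAD=main@B [fix=B main=B]
After op 3 (reset): HEAD=main@A [fix=B main=A]
After op 4 (merge): HEAD=main@C [fix=B main=C]
After op 5 (reset): HEAD=main@A [fix=B main=A]
After op 6 (checkout): HEAD=fix@B [fix=B main=A]
After op 7 (checkout): HEAD=main@A [fix=B main=A]
After op 8 (reset): HEAD=main@B [fix=B main=B]
After op 9 (commit): HEAD=main@D [fix=B main=D]
After op 10 (merge): HEAD=main@E [fix=B main=E]
ancestors(fix=B): ['A', 'B']
ancestors(main=E): ['A', 'B', 'D', 'E']
common: ['A', 'B']

Answer: B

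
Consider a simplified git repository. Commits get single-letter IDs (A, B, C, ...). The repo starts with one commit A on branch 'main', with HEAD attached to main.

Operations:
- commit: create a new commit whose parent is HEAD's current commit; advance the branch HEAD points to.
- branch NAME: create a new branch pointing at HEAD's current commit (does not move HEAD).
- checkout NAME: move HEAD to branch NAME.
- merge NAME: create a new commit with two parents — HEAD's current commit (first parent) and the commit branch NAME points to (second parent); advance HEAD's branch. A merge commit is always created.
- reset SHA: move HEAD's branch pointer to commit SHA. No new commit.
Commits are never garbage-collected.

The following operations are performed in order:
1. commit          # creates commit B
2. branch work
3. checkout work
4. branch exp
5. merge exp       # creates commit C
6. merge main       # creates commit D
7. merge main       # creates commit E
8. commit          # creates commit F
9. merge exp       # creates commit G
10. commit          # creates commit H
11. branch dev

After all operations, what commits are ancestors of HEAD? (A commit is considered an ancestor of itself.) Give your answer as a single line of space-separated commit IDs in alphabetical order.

Answer: A B C D E F G H

Derivation:
After op 1 (commit): HEAD=main@B [main=B]
After op 2 (branch): HEAD=main@B [main=B work=B]
After op 3 (checkout): HEAD=work@B [main=B work=B]
After op 4 (branch): HEAD=work@B [exp=B main=B work=B]
After op 5 (merge): HEAD=work@C [exp=B main=B work=C]
After op 6 (merge): HEAD=work@D [exp=B main=B work=D]
After op 7 (merge): HEAD=work@E [exp=B main=B work=E]
After op 8 (commit): HEAD=work@F [exp=B main=B work=F]
After op 9 (merge): HEAD=work@G [exp=B main=B work=G]
After op 10 (commit): HEAD=work@H [exp=B main=B work=H]
After op 11 (branch): HEAD=work@H [dev=H exp=B main=B work=H]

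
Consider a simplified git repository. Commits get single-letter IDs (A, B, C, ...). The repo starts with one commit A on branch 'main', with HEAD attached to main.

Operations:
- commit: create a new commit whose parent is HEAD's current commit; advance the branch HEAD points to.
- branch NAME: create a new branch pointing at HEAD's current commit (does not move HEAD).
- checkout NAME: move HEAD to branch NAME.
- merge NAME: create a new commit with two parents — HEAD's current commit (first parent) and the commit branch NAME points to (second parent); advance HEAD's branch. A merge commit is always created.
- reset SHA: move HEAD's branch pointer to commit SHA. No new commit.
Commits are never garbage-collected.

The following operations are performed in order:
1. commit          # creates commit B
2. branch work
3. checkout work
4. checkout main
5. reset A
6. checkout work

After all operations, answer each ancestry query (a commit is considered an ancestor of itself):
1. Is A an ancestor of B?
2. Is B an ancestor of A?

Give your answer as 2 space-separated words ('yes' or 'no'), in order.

After op 1 (commit): HEAD=main@B [main=B]
After op 2 (branch): HEAD=main@B [main=B work=B]
After op 3 (checkout): HEAD=work@B [main=B work=B]
After op 4 (checkout): HEAD=main@B [main=B work=B]
After op 5 (reset): HEAD=main@A [main=A work=B]
After op 6 (checkout): HEAD=work@B [main=A work=B]
ancestors(B) = {A,B}; A in? yes
ancestors(A) = {A}; B in? no

Answer: yes no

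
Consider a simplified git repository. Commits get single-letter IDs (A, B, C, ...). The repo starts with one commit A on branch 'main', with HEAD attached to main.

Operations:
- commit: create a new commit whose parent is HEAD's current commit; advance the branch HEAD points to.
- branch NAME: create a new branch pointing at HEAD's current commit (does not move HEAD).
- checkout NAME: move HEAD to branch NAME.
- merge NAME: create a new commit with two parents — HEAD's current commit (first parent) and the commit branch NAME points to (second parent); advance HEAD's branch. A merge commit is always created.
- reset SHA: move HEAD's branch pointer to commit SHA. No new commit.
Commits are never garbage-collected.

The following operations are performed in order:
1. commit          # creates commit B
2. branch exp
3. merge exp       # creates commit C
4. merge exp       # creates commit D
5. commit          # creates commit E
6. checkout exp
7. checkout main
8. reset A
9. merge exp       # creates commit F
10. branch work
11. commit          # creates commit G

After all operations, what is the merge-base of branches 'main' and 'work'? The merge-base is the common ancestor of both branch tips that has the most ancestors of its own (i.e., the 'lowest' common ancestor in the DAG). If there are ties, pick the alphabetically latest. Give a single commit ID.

Answer: F

Derivation:
After op 1 (commit): HEAD=main@B [main=B]
After op 2 (branch): HEAD=main@B [exp=B main=B]
After op 3 (merge): HEAD=main@C [exp=B main=C]
After op 4 (merge): HEAD=main@D [exp=B main=D]
After op 5 (commit): HEAD=main@E [exp=B main=E]
After op 6 (checkout): HEAD=exp@B [exp=B main=E]
After op 7 (checkout): HEAD=main@E [exp=B main=E]
After op 8 (reset): HEAD=main@A [exp=B main=A]
After op 9 (merge): HEAD=main@F [exp=B main=F]
After op 10 (branch): HEAD=main@F [exp=B main=F work=F]
After op 11 (commit): HEAD=main@G [exp=B main=G work=F]
ancestors(main=G): ['A', 'B', 'F', 'G']
ancestors(work=F): ['A', 'B', 'F']
common: ['A', 'B', 'F']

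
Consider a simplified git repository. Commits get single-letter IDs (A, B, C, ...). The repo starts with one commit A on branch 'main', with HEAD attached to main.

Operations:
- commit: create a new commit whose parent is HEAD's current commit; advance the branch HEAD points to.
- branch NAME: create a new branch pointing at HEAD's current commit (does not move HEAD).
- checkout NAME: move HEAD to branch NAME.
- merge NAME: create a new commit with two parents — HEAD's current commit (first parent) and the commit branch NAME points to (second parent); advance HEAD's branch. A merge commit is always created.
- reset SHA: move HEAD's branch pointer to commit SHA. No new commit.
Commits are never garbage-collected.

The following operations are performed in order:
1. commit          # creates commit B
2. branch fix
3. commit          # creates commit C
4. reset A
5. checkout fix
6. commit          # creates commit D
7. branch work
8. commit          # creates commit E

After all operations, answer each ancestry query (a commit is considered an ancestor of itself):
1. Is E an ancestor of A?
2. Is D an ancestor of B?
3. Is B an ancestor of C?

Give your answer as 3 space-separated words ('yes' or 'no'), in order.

Answer: no no yes

Derivation:
After op 1 (commit): HEAD=main@B [main=B]
After op 2 (branch): HEAD=main@B [fix=B main=B]
After op 3 (commit): HEAD=main@C [fix=B main=C]
After op 4 (reset): HEAD=main@A [fix=B main=A]
After op 5 (checkout): HEAD=fix@B [fix=B main=A]
After op 6 (commit): HEAD=fix@D [fix=D main=A]
After op 7 (branch): HEAD=fix@D [fix=D main=A work=D]
After op 8 (commit): HEAD=fix@E [fix=E main=A work=D]
ancestors(A) = {A}; E in? no
ancestors(B) = {A,B}; D in? no
ancestors(C) = {A,B,C}; B in? yes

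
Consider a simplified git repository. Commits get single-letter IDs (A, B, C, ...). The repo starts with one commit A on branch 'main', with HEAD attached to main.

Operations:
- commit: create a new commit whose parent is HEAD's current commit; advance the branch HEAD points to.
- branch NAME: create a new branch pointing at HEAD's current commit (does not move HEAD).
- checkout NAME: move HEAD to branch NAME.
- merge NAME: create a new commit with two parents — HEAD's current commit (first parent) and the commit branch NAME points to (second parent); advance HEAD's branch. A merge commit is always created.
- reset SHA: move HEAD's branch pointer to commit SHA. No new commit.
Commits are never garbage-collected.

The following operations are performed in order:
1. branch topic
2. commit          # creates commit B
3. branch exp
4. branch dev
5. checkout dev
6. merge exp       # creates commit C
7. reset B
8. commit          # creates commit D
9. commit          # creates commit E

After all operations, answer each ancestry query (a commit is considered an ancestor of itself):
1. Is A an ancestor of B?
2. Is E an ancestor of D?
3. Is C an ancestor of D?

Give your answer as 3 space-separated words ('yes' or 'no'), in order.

Answer: yes no no

Derivation:
After op 1 (branch): HEAD=main@A [main=A topic=A]
After op 2 (commit): HEAD=main@B [main=B topic=A]
After op 3 (branch): HEAD=main@B [exp=B main=B topic=A]
After op 4 (branch): HEAD=main@B [dev=B exp=B main=B topic=A]
After op 5 (checkout): HEAD=dev@B [dev=B exp=B main=B topic=A]
After op 6 (merge): HEAD=dev@C [dev=C exp=B main=B topic=A]
After op 7 (reset): HEAD=dev@B [dev=B exp=B main=B topic=A]
After op 8 (commit): HEAD=dev@D [dev=D exp=B main=B topic=A]
After op 9 (commit): HEAD=dev@E [dev=E exp=B main=B topic=A]
ancestors(B) = {A,B}; A in? yes
ancestors(D) = {A,B,D}; E in? no
ancestors(D) = {A,B,D}; C in? no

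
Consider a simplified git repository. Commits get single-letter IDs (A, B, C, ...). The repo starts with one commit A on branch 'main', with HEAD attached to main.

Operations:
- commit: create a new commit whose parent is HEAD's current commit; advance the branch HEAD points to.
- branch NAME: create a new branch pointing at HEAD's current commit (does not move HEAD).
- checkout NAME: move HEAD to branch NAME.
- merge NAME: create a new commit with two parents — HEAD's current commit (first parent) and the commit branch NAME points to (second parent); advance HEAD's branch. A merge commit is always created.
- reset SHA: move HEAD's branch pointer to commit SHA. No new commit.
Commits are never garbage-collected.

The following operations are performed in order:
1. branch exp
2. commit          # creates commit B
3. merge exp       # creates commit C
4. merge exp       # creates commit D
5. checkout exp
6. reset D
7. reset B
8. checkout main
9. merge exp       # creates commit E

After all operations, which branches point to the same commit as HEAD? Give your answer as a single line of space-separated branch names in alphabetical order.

After op 1 (branch): HEAD=main@A [exp=A main=A]
After op 2 (commit): HEAD=main@B [exp=A main=B]
After op 3 (merge): HEAD=main@C [exp=A main=C]
After op 4 (merge): HEAD=main@D [exp=A main=D]
After op 5 (checkout): HEAD=exp@A [exp=A main=D]
After op 6 (reset): HEAD=exp@D [exp=D main=D]
After op 7 (reset): HEAD=exp@B [exp=B main=D]
After op 8 (checkout): HEAD=main@D [exp=B main=D]
After op 9 (merge): HEAD=main@E [exp=B main=E]

Answer: main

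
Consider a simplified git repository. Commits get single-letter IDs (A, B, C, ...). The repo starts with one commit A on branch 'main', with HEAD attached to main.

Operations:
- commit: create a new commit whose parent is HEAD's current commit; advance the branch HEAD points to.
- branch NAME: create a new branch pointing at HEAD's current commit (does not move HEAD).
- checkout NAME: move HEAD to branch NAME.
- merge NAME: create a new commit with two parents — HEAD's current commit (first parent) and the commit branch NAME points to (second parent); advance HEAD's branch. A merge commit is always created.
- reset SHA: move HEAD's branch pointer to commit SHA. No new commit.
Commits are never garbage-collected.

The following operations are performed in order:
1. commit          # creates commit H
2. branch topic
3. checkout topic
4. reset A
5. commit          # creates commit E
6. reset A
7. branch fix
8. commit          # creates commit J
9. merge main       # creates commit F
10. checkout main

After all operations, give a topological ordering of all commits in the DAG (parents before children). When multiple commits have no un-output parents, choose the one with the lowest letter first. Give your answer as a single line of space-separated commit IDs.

After op 1 (commit): HEAD=main@H [main=H]
After op 2 (branch): HEAD=main@H [main=H topic=H]
After op 3 (checkout): HEAD=topic@H [main=H topic=H]
After op 4 (reset): HEAD=topic@A [main=H topic=A]
After op 5 (commit): HEAD=topic@E [main=H topic=E]
After op 6 (reset): HEAD=topic@A [main=H topic=A]
After op 7 (branch): HEAD=topic@A [fix=A main=H topic=A]
After op 8 (commit): HEAD=topic@J [fix=A main=H topic=J]
After op 9 (merge): HEAD=topic@F [fix=A main=H topic=F]
After op 10 (checkout): HEAD=main@H [fix=A main=H topic=F]
commit A: parents=[]
commit E: parents=['A']
commit F: parents=['J', 'H']
commit H: parents=['A']
commit J: parents=['A']

Answer: A E H J F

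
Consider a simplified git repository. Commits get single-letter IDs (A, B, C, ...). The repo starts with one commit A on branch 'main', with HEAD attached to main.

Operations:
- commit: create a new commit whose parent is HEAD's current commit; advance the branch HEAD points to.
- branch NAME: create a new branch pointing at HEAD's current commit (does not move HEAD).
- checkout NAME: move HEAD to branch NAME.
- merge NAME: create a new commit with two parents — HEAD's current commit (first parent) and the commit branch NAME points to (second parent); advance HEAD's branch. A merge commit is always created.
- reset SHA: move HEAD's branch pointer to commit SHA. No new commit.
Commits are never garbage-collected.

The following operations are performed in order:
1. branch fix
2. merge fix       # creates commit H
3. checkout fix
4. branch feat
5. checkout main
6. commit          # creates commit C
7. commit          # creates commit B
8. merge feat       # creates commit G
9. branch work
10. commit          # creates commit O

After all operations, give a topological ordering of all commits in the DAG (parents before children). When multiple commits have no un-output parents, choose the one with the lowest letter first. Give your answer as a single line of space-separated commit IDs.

Answer: A H C B G O

Derivation:
After op 1 (branch): HEAD=main@A [fix=A main=A]
After op 2 (merge): HEAD=main@H [fix=A main=H]
After op 3 (checkout): HEAD=fix@A [fix=A main=H]
After op 4 (branch): HEAD=fix@A [feat=A fix=A main=H]
After op 5 (checkout): HEAD=main@H [feat=A fix=A main=H]
After op 6 (commit): HEAD=main@C [feat=A fix=A main=C]
After op 7 (commit): HEAD=main@B [feat=A fix=A main=B]
After op 8 (merge): HEAD=main@G [feat=A fix=A main=G]
After op 9 (branch): HEAD=main@G [feat=A fix=A main=G work=G]
After op 10 (commit): HEAD=main@O [feat=A fix=A main=O work=G]
commit A: parents=[]
commit B: parents=['C']
commit C: parents=['H']
commit G: parents=['B', 'A']
commit H: parents=['A', 'A']
commit O: parents=['G']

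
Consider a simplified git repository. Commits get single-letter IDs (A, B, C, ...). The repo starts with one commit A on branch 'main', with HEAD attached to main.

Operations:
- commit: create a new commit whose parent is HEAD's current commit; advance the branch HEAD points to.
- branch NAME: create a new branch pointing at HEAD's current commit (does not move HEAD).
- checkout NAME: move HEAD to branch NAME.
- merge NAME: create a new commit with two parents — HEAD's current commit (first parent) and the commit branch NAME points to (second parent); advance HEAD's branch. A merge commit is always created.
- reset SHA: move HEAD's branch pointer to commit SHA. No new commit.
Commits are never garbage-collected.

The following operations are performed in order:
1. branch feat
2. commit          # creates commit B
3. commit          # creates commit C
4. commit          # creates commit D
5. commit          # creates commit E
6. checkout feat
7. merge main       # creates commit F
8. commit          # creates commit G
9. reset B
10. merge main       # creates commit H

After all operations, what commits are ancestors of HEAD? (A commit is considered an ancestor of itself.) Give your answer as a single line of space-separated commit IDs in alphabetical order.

After op 1 (branch): HEAD=main@A [feat=A main=A]
After op 2 (commit): HEAD=main@B [feat=A main=B]
After op 3 (commit): HEAD=main@C [feat=A main=C]
After op 4 (commit): HEAD=main@D [feat=A main=D]
After op 5 (commit): HEAD=main@E [feat=A main=E]
After op 6 (checkout): HEAD=feat@A [feat=A main=E]
After op 7 (merge): HEAD=feat@F [feat=F main=E]
After op 8 (commit): HEAD=feat@G [feat=G main=E]
After op 9 (reset): HEAD=feat@B [feat=B main=E]
After op 10 (merge): HEAD=feat@H [feat=H main=E]

Answer: A B C D E H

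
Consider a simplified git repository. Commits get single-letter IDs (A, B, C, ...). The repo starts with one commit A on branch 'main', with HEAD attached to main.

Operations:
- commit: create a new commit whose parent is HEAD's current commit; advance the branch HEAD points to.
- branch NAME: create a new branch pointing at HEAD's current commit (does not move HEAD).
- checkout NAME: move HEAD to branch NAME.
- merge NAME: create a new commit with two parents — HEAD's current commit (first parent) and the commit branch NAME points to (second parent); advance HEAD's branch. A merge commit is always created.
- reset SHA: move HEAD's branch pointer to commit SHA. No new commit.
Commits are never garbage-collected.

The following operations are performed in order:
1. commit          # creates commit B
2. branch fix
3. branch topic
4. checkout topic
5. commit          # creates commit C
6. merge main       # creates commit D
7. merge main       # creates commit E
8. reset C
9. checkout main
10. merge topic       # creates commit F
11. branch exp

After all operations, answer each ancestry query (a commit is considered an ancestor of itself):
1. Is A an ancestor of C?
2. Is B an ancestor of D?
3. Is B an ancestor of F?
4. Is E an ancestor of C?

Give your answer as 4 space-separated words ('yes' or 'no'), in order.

After op 1 (commit): HEAD=main@B [main=B]
After op 2 (branch): HEAD=main@B [fix=B main=B]
After op 3 (branch): HEAD=main@B [fix=B main=B topic=B]
After op 4 (checkout): HEAD=topic@B [fix=B main=B topic=B]
After op 5 (commit): HEAD=topic@C [fix=B main=B topic=C]
After op 6 (merge): HEAD=topic@D [fix=B main=B topic=D]
After op 7 (merge): HEAD=topic@E [fix=B main=B topic=E]
After op 8 (reset): HEAD=topic@C [fix=B main=B topic=C]
After op 9 (checkout): HEAD=main@B [fix=B main=B topic=C]
After op 10 (merge): HEAD=main@F [fix=B main=F topic=C]
After op 11 (branch): HEAD=main@F [exp=F fix=B main=F topic=C]
ancestors(C) = {A,B,C}; A in? yes
ancestors(D) = {A,B,C,D}; B in? yes
ancestors(F) = {A,B,C,F}; B in? yes
ancestors(C) = {A,B,C}; E in? no

Answer: yes yes yes no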